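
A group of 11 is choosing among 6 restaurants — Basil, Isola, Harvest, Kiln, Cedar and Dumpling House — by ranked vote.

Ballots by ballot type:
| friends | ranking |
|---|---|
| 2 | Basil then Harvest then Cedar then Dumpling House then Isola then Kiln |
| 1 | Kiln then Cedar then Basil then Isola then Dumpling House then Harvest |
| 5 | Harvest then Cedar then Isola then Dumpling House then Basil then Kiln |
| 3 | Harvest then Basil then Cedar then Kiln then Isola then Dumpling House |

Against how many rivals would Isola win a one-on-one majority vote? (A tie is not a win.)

Isola against each rival (11 friends):
Isola vs Basil: Basil, 6–5.
Isola vs Harvest: Harvest wins 10–1.
Isola vs Kiln: Isola is ranked higher on 2+5 = 7 ballots, Kiln on 4. Isola wins 7–4.
Isola vs Cedar: Isola preferred on 0 ballots; Cedar wins 11–0.
Isola vs Dumpling House: Isola, 9–2.
Isola beats Kiln, Dumpling House; loses to Basil, Harvest, Cedar — 2 pairwise wins.

2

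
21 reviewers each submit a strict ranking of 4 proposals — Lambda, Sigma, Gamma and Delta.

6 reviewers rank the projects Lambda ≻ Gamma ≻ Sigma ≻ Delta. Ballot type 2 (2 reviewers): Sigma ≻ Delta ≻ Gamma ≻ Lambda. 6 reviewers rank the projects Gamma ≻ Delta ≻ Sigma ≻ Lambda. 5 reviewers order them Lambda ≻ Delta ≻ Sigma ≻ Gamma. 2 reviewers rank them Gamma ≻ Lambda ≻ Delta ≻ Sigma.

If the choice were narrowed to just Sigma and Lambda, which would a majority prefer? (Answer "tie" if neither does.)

Lambda

Ballots ranking Sigma above Lambda: 2 + 6 = 8.
Ballots ranking Lambda above Sigma: 21 − 8 = 13.
Lambda wins the head-to-head 13–8.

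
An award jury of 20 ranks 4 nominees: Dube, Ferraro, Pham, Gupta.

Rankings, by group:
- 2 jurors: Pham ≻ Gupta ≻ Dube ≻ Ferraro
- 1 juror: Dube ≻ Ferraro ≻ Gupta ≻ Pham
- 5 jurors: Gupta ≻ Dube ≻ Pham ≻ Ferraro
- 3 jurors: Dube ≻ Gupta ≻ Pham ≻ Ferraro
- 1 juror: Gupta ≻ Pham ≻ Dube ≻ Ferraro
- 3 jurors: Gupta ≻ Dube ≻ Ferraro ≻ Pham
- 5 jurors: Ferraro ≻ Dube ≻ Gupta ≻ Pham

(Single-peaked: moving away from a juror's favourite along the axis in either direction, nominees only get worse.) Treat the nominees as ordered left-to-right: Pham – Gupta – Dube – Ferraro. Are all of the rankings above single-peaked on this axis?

yes

Axis positions: Pham=1, Gupta=2, Dube=3, Ferraro=4.
Group 1 (peak Pham at position 1): ranking walks positions 1-2-3-4, expanding outward from the peak — single-peaked.
Group 2 (peak Dube at position 3): ranking walks positions 3-4-2-1, expanding outward from the peak — single-peaked.
Group 3 (peak Gupta at position 2): ranking walks positions 2-3-1-4, expanding outward from the peak — single-peaked.
Group 4 (peak Dube at position 3): ranking walks positions 3-2-1-4, expanding outward from the peak — single-peaked.
Group 5 (peak Gupta at position 2): ranking walks positions 2-1-3-4, expanding outward from the peak — single-peaked.
Group 6 (peak Gupta at position 2): ranking walks positions 2-3-4-1, expanding outward from the peak — single-peaked.
Group 7 (peak Ferraro at position 4): ranking walks positions 4-3-2-1, expanding outward from the peak — single-peaked.
Every ranking is single-peaked on this axis.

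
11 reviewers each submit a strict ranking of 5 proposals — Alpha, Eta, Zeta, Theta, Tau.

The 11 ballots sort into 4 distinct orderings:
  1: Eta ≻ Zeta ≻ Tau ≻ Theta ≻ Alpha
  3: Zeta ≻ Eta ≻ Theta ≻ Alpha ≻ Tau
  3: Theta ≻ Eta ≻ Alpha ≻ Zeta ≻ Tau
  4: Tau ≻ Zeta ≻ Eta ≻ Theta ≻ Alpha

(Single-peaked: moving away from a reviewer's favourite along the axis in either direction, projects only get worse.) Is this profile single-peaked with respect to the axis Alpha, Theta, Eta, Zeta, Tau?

yes

Axis positions: Alpha=1, Theta=2, Eta=3, Zeta=4, Tau=5.
Type 1 (peak Eta at position 3): ranking walks positions 3-4-5-2-1, expanding outward from the peak — single-peaked.
Type 2 (peak Zeta at position 4): ranking walks positions 4-3-2-1-5, expanding outward from the peak — single-peaked.
Type 3 (peak Theta at position 2): ranking walks positions 2-3-1-4-5, expanding outward from the peak — single-peaked.
Type 4 (peak Tau at position 5): ranking walks positions 5-4-3-2-1, expanding outward from the peak — single-peaked.
Every ranking is single-peaked on this axis.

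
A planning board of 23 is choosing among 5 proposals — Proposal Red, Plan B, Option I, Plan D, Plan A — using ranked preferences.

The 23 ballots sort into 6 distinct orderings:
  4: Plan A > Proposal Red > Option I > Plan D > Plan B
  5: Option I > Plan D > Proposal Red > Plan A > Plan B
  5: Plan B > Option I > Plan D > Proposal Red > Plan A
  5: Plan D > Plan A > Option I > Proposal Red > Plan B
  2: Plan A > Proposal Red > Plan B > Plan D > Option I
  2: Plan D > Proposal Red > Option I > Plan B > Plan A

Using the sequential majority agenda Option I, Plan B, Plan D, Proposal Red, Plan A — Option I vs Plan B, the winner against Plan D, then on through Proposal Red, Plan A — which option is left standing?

Round 1: Option I vs Plan B — 16–7, Option I advances.
Round 2: Option I vs Plan D — 14–9, Option I advances.
Round 3: Option I vs Proposal Red — 15–8, Option I advances.
Round 4: Option I vs Plan A — 12–11, Option I advances.
The agenda winner is Option I.

Option I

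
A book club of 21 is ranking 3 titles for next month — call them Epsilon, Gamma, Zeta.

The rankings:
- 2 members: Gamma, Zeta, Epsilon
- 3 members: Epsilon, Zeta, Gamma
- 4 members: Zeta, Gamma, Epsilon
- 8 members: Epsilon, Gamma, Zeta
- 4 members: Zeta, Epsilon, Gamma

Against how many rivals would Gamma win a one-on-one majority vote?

0

Gamma against each rival (21 members):
Gamma vs Epsilon: Epsilon wins 15–6.
Gamma–Zeta: Zeta 11–10.
Gamma beats no one; loses to Epsilon, Zeta — 0 pairwise wins.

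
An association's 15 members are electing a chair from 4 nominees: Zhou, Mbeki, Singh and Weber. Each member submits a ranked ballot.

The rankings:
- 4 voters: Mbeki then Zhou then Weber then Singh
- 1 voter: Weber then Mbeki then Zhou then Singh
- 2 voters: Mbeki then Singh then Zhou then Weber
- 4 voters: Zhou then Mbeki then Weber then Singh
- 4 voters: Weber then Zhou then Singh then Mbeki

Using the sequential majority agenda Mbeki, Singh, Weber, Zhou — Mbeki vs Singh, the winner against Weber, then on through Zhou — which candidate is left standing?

Zhou

Round 1: Mbeki vs Singh — 11–4, Mbeki advances.
Round 2: Mbeki vs Weber — 10–5, Mbeki advances.
Round 3: Mbeki vs Zhou — 7–8, Zhou advances.
The agenda winner is Zhou.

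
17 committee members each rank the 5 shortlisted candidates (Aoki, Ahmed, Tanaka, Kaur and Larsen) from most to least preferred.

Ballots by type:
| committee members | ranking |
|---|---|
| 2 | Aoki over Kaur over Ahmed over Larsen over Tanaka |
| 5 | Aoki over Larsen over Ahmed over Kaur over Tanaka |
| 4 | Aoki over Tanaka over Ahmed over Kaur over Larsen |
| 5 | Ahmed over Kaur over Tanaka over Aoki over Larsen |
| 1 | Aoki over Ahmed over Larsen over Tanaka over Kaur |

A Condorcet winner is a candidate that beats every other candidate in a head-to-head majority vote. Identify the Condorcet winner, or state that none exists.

Pairwise majorities:
Aoki vs Ahmed: 2+5+4+1 = 12 for Aoki, 5 for Ahmed — Aoki by 12–5.
Aoki vs Tanaka: 2+5+4+1 = 12 for Aoki, 5 for Tanaka — Aoki by 12–5.
Aoki vs Kaur: 2+5+4+1 = 12 for Aoki, 5 for Kaur — Aoki by 12–5.
Aoki vs Larsen: Aoki is ranked higher on 2+5+4+5+1 = 17 ballots, Larsen on 0. Aoki wins 17–0.
Ahmed–Tanaka: Ahmed 13–4.
Ahmed–Kaur: Ahmed 15–2.
Ahmed vs Larsen: Ahmed wins 12–5.
Tanaka vs Kaur: Tanaka is ranked higher on 4+1 = 5 ballots, Kaur on 12. Kaur wins 12–5.
Tanaka vs Larsen: Tanaka, 9–8.
Kaur vs Larsen: Kaur preferred on 2+4+5 = 11 ballots; Kaur wins 11–6.
Aoki defeats every rival head-to-head and is the Condorcet winner.

Aoki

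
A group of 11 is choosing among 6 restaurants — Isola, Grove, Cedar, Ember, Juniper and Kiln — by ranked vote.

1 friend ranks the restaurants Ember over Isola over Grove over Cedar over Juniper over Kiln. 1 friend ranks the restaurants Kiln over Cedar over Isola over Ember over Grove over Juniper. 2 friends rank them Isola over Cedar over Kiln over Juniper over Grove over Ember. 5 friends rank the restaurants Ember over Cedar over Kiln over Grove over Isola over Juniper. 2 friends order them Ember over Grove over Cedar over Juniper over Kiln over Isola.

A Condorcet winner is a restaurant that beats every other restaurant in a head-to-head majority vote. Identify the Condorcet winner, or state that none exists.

Ember

Pairwise majorities:
Isola vs Grove: Isola preferred on 1+1+2 = 4 ballots; Grove wins 7–4.
Isola vs Cedar: Isola preferred on 1+2 = 3 ballots; Cedar wins 8–3.
Isola vs Ember: Isola is ranked higher on 1+2 = 3 ballots, Ember on 8. Ember wins 8–3.
Isola vs Juniper: Isola preferred on 1+1+2+5 = 9 ballots; Isola wins 9–2.
Isola vs Kiln: Isola preferred on 1+2 = 3 ballots; Kiln wins 8–3.
Grove vs Cedar: Grove preferred on 1+2 = 3 ballots; Cedar wins 8–3.
Grove vs Ember: Grove preferred on 2 ballots; Ember wins 9–2.
Grove vs Juniper: Grove preferred on 1+1+5+2 = 9 ballots; Grove wins 9–2.
Grove vs Kiln: 3 to 8, Kiln.
Cedar vs Ember: 3 to 8, Ember.
Cedar vs Juniper: Cedar is ranked higher on 1+1+2+5+2 = 11 ballots, Juniper on 0. Cedar wins 11–0.
Cedar vs Kiln: Cedar is ranked higher on 1+2+5+2 = 10 ballots, Kiln on 1. Cedar wins 10–1.
Ember vs Juniper: 9 to 2, Ember.
Ember vs Kiln: Ember preferred on 1+5+2 = 8 ballots; Ember wins 8–3.
Juniper vs Kiln: 3 to 8, Kiln.
Ember wins every pairwise contest, so Ember is the Condorcet winner.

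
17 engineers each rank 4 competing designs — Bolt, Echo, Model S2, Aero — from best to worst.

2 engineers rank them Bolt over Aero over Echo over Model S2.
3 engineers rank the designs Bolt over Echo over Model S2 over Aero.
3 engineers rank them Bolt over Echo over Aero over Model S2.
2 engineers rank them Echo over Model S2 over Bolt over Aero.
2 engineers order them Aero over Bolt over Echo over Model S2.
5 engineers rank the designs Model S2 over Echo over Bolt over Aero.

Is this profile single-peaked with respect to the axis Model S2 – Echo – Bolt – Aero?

Axis positions: Model S2=1, Echo=2, Bolt=3, Aero=4.
Cluster 1 (peak Bolt at position 3): ranking walks positions 3-4-2-1, expanding outward from the peak — single-peaked.
Cluster 2 (peak Bolt at position 3): ranking walks positions 3-2-1-4, expanding outward from the peak — single-peaked.
Cluster 3 (peak Bolt at position 3): ranking walks positions 3-2-4-1, expanding outward from the peak — single-peaked.
Cluster 4 (peak Echo at position 2): ranking walks positions 2-1-3-4, expanding outward from the peak — single-peaked.
Cluster 5 (peak Aero at position 4): ranking walks positions 4-3-2-1, expanding outward from the peak — single-peaked.
Cluster 6 (peak Model S2 at position 1): ranking walks positions 1-2-3-4, expanding outward from the peak — single-peaked.
Every ranking is single-peaked on this axis.

yes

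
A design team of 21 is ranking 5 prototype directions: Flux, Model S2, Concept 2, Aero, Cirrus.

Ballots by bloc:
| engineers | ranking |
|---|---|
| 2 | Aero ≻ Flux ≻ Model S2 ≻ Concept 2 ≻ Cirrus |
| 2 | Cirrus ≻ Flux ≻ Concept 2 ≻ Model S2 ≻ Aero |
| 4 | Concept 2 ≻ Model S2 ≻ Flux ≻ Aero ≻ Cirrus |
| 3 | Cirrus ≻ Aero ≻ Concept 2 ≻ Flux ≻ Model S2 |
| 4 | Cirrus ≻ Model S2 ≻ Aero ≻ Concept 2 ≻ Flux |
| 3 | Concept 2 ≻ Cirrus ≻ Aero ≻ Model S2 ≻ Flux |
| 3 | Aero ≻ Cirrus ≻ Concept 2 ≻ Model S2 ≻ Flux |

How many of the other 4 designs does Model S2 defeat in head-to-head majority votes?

1

Model S2 against each rival (21 engineers):
Model S2 vs Flux: Model S2 is ranked higher on 4+4+3+3 = 14 ballots, Flux on 7. Model S2 wins 14–7.
Model S2 vs Concept 2: Concept 2, 15–6.
Model S2 vs Aero: Model S2 preferred on 2+4+4 = 10 ballots; Aero wins 11–10.
Model S2 vs Cirrus: Cirrus, 15–6.
Model S2 beats Flux; loses to Concept 2, Aero, Cirrus — 1 pairwise win.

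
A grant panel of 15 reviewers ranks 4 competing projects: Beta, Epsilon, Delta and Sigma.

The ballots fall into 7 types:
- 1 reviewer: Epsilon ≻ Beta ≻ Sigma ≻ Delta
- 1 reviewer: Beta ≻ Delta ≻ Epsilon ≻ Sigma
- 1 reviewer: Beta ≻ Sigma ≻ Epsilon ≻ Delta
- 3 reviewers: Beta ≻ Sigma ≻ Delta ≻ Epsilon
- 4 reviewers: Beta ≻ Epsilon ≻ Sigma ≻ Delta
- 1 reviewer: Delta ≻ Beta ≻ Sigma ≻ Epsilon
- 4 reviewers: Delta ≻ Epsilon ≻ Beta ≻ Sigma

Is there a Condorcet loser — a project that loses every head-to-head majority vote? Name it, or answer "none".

Head-to-head results (15 reviewers):
Beta vs Epsilon: 10 to 5, Beta.
Beta vs Delta: 10 to 5, Beta.
Beta vs Sigma: Beta wins 15–0.
Epsilon vs Delta: Epsilon preferred on 1+1+4 = 6 ballots; Delta wins 9–6.
Epsilon vs Sigma: Epsilon wins 10–5.
Delta vs Sigma: Delta preferred on 1+1+4 = 6 ballots; Sigma wins 9–6.
No project is winless: Beta beats Epsilon; Epsilon beats Sigma; Delta beats Epsilon; Sigma beats Delta. There is no Condorcet loser.

none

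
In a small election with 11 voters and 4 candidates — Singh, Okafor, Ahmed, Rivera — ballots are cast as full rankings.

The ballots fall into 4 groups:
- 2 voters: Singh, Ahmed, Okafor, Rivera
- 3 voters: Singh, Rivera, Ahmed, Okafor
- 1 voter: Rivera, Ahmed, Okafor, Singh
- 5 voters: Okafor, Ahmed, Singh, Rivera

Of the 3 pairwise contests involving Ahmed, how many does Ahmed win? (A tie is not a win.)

Ahmed against each rival (11 voters):
Ahmed vs Singh: Ahmed is ranked higher on 1+5 = 6 ballots, Singh on 5. Ahmed wins 6–5.
Ahmed vs Okafor: Ahmed, 6–5.
Ahmed vs Rivera: Ahmed, 7–4.
Ahmed beats Singh, Okafor, Rivera — 3 pairwise wins.

3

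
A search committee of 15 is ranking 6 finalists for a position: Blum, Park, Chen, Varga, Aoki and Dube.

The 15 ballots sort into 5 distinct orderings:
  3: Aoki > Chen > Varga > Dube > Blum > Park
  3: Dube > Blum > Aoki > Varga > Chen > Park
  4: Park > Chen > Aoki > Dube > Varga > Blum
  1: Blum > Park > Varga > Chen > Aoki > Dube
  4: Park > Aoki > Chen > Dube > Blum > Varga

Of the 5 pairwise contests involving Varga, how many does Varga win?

Varga against each rival (15 committee members):
Varga vs Blum: Blum, 8–7.
Varga vs Park: 3+3 = 6 for Varga, 9 for Park — Park by 9–6.
Varga vs Chen: 3+1 = 4 for Varga, 11 for Chen — Chen by 11–4.
Varga vs Aoki: Varga preferred on 1 ballot; Aoki wins 14–1.
Varga vs Dube: Dube wins 11–4.
Varga beats no one; loses to Blum, Park, Chen, Aoki, Dube — 0 pairwise wins.

0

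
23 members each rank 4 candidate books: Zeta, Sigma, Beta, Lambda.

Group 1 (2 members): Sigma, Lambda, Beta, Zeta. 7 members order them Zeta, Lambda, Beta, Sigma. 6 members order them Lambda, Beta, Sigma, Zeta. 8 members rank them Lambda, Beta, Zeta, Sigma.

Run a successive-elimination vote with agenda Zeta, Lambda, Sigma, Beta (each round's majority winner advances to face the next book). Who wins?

Lambda

Round 1: Zeta vs Lambda — 7–16, Lambda advances.
Round 2: Lambda vs Sigma — 21–2, Lambda advances.
Round 3: Lambda vs Beta — 23–0, Lambda advances.
The agenda winner is Lambda.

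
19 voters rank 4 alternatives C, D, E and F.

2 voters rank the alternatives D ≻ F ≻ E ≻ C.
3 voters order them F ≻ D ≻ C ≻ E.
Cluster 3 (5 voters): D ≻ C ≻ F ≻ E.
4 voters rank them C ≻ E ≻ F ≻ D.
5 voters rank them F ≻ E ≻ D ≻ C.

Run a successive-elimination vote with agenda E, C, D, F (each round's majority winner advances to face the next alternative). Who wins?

Round 1: E vs C — 7–12, C advances.
Round 2: C vs D — 4–15, D advances.
Round 3: D vs F — 7–12, F advances.
The agenda winner is F.

F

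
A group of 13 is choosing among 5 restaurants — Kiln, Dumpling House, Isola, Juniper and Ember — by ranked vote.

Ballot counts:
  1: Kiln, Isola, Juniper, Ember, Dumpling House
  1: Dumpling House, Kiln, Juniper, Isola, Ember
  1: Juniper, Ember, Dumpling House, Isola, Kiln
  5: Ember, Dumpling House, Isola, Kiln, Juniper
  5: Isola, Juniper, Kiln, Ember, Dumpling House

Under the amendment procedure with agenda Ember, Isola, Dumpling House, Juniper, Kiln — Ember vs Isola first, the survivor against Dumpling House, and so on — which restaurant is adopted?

Kiln

Round 1: Ember vs Isola — 6–7, Isola advances.
Round 2: Isola vs Dumpling House — 6–7, Dumpling House advances.
Round 3: Dumpling House vs Juniper — 6–7, Juniper advances.
Round 4: Juniper vs Kiln — 6–7, Kiln advances.
The agenda winner is Kiln.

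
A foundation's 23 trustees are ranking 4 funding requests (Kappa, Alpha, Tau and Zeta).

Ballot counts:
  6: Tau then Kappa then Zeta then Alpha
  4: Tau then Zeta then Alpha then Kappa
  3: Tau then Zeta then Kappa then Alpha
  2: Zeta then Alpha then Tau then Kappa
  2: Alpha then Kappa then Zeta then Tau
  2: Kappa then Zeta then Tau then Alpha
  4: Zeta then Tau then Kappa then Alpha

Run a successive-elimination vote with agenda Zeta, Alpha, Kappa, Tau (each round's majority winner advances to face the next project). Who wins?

Round 1: Zeta vs Alpha — 21–2, Zeta advances.
Round 2: Zeta vs Kappa — 13–10, Zeta advances.
Round 3: Zeta vs Tau — 10–13, Tau advances.
The agenda winner is Tau.

Tau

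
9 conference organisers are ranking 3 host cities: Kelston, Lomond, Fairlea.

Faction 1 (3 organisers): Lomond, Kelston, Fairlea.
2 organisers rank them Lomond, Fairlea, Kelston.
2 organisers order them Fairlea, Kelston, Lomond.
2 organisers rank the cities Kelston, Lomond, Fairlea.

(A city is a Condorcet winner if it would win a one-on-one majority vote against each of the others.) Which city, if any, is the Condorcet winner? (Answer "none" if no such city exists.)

Check each pair by majority over 9 ballots:
Kelston vs Lomond: Lomond wins 5–4.
Kelston vs Fairlea: Kelston, 5–4.
Lomond vs Fairlea: Lomond wins 7–2.
Lomond defeats every rival head-to-head and is the Condorcet winner.

Lomond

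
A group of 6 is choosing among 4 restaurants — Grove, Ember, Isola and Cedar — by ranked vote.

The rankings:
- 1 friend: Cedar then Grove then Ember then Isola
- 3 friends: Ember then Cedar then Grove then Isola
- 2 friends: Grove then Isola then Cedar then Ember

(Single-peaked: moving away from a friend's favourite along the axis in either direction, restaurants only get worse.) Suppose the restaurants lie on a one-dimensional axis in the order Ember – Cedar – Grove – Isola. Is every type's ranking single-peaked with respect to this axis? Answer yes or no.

yes

Axis positions: Ember=1, Cedar=2, Grove=3, Isola=4.
Type 1 (peak Cedar at position 2): ranking walks positions 2-3-1-4, expanding outward from the peak — single-peaked.
Type 2 (peak Ember at position 1): ranking walks positions 1-2-3-4, expanding outward from the peak — single-peaked.
Type 3 (peak Grove at position 3): ranking walks positions 3-4-2-1, expanding outward from the peak — single-peaked.
Every ranking is single-peaked on this axis.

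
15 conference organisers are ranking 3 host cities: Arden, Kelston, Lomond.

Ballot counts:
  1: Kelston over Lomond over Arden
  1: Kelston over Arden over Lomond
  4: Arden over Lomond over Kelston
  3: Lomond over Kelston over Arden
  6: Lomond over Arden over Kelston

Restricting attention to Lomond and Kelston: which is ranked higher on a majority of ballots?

Ballots ranking Lomond above Kelston: 4 + 3 + 6 = 13.
Ballots ranking Kelston above Lomond: 15 − 13 = 2.
Lomond wins the head-to-head 13–2.

Lomond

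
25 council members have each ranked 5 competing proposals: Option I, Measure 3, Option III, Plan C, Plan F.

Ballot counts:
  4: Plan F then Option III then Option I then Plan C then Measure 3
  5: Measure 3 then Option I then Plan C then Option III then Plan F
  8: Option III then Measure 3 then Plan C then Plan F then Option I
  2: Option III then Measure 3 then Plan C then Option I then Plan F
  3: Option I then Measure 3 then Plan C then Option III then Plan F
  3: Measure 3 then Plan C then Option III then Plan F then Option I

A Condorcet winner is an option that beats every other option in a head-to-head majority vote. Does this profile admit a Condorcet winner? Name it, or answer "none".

Option III

Check each pair by majority over 25 ballots:
Option I vs Measure 3: Measure 3, 18–7.
Option I vs Option III: Option III wins 17–8.
Option I vs Plan C: Plan C wins 13–12.
Option I vs Plan F: Plan F, 15–10.
Measure 3 vs Option III: Option III wins 14–11.
Measure 3 vs Plan C: Measure 3 wins 21–4.
Measure 3 vs Plan F: Measure 3, 21–4.
Option III–Plan C: Option III 14–11.
Option III vs Plan F: Option III, 21–4.
Plan C vs Plan F: Plan C wins 21–4.
Option III wins every pairwise contest, so Option III is the Condorcet winner.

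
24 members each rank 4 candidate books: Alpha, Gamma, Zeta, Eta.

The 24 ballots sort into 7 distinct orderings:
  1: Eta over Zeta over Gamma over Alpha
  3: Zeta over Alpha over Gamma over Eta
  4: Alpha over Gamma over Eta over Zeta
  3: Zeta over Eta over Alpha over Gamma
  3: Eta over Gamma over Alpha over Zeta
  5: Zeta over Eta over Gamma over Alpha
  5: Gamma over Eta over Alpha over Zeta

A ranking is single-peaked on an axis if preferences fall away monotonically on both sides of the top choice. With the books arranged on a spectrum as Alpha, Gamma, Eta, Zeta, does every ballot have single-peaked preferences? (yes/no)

Axis positions: Alpha=1, Gamma=2, Eta=3, Zeta=4.
Group 1 (peak Eta at position 3): ranking walks positions 3-4-2-1, expanding outward from the peak — single-peaked.
Group 2: ranking walks positions 4-1-2-3; Alpha is ranked above Eta even though Eta lies between Alpha and the peak Zeta on the axis — preferences dip and rise again. Not single-peaked.
Group 3 (peak Alpha at position 1): ranking walks positions 1-2-3-4, expanding outward from the peak — single-peaked.
Group 4: ranking walks positions 4-3-1-2; Alpha is ranked above Gamma even though Gamma lies between Alpha and the peak Zeta on the axis — preferences dip and rise again. Not single-peaked.
Group 5 (peak Eta at position 3): ranking walks positions 3-2-1-4, expanding outward from the peak — single-peaked.
Group 6 (peak Zeta at position 4): ranking walks positions 4-3-2-1, expanding outward from the peak — single-peaked.
Group 7 (peak Gamma at position 2): ranking walks positions 2-3-1-4, expanding outward from the peak — single-peaked.
Group 2 violates single-peakedness, so the profile is not single-peaked on this axis.

no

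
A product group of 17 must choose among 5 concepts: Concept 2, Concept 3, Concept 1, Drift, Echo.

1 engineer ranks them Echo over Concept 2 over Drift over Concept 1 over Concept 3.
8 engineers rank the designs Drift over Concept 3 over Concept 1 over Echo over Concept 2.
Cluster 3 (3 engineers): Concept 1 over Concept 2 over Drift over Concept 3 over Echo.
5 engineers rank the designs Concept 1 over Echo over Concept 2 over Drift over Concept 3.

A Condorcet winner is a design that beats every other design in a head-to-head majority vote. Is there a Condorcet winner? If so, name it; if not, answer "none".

Pairwise majorities:
Concept 2 vs Concept 3: 9 to 8, Concept 2.
Concept 2 vs Concept 1: Concept 2 preferred on 1 ballot; Concept 1 wins 16–1.
Concept 2 vs Drift: Concept 2 preferred on 1+3+5 = 9 ballots; Concept 2 wins 9–8.
Concept 2 vs Echo: Concept 2 preferred on 3 ballots; Echo wins 14–3.
Concept 3 vs Concept 1: Concept 3 preferred on 8 ballots; Concept 1 wins 9–8.
Concept 3 vs Drift: Concept 3 is ranked higher on 0 ballots, Drift on 17. Drift wins 17–0.
Concept 3 vs Echo: Concept 3 preferred on 8+3 = 11 ballots; Concept 3 wins 11–6.
Concept 1 vs Drift: Concept 1 is ranked higher on 3+5 = 8 ballots, Drift on 9. Drift wins 9–8.
Concept 1 vs Echo: Concept 1 preferred on 8+3+5 = 16 ballots; Concept 1 wins 16–1.
Drift vs Echo: Drift is ranked higher on 8+3 = 11 ballots, Echo on 6. Drift wins 11–6.
No design is unbeaten: Concept 2 loses to Concept 1; Concept 3 loses to Concept 2; Concept 1 loses to Drift; Drift loses to Concept 2; Echo loses to Concept 3. In particular Concept 2 > Concept 3 > Echo > Concept 2 is a majority cycle — no Condorcet winner exists.

none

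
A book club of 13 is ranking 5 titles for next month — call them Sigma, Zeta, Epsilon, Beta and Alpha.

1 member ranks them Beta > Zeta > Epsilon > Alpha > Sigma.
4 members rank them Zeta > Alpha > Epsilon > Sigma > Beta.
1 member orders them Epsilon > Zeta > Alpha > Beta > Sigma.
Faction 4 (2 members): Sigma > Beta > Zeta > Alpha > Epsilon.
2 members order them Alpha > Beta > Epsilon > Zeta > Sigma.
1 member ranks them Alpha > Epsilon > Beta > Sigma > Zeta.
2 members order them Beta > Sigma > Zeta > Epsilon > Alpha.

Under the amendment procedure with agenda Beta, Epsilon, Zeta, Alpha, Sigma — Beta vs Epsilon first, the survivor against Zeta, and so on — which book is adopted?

Alpha

Round 1: Beta vs Epsilon — 7–6, Beta advances.
Round 2: Beta vs Zeta — 8–5, Beta advances.
Round 3: Beta vs Alpha — 5–8, Alpha advances.
Round 4: Alpha vs Sigma — 9–4, Alpha advances.
Alpha survives the agenda.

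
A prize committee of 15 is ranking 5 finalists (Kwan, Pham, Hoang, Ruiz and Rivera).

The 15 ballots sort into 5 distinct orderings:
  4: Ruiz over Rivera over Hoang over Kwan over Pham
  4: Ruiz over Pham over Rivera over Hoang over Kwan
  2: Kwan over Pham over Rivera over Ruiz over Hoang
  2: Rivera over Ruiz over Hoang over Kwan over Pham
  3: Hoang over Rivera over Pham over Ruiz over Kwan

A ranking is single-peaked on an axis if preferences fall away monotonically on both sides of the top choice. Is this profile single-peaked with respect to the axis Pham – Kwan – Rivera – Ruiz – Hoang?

no

Axis positions: Pham=1, Kwan=2, Rivera=3, Ruiz=4, Hoang=5.
Bloc 1 (peak Ruiz at position 4): ranking walks positions 4-3-5-2-1, expanding outward from the peak — single-peaked.
Bloc 2: ranking walks positions 4-1-3-5-2; Pham is ranked above Rivera even though Rivera lies between Pham and the peak Ruiz on the axis — preferences dip and rise again. Not single-peaked.
Bloc 3 (peak Kwan at position 2): ranking walks positions 2-1-3-4-5, expanding outward from the peak — single-peaked.
Bloc 4 (peak Rivera at position 3): ranking walks positions 3-4-5-2-1, expanding outward from the peak — single-peaked.
Bloc 5: ranking walks positions 5-3-1-4-2; Rivera is ranked above Ruiz even though Ruiz lies between Rivera and the peak Hoang on the axis — preferences dip and rise again. Not single-peaked.
Bloc 2 violates single-peakedness, so the profile is not single-peaked on this axis.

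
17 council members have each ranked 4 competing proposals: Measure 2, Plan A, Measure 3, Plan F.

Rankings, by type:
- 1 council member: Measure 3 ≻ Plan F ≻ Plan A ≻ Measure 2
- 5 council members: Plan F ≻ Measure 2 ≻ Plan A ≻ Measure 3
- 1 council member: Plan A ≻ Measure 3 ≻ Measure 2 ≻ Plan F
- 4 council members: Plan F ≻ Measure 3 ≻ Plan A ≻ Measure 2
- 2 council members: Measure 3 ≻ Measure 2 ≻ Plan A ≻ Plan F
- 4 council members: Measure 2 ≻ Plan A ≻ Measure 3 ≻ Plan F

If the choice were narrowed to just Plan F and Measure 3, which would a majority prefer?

Plan F

Ballots ranking Plan F above Measure 3: 5 + 4 = 9.
Ballots ranking Measure 3 above Plan F: 17 − 9 = 8.
Plan F wins the head-to-head 9–8.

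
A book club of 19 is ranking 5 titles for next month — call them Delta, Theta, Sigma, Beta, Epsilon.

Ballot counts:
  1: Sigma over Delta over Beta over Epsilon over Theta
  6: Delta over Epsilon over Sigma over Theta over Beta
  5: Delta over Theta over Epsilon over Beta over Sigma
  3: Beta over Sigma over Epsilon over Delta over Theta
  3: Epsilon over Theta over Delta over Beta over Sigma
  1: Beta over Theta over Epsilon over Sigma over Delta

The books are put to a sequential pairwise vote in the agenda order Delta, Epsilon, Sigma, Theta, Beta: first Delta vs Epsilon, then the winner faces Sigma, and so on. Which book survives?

Delta

Round 1: Delta vs Epsilon — 12–7, Delta advances.
Round 2: Delta vs Sigma — 14–5, Delta advances.
Round 3: Delta vs Theta — 15–4, Delta advances.
Round 4: Delta vs Beta — 15–4, Delta advances.
Delta survives the agenda.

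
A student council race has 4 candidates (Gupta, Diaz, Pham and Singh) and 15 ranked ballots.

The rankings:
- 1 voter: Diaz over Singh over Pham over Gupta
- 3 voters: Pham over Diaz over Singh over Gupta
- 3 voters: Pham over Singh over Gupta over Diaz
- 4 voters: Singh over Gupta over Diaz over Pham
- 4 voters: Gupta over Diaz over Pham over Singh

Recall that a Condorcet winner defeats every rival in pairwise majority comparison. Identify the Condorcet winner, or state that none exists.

none

Check each pair by majority over 15 ballots:
Gupta vs Diaz: Gupta, 11–4.
Gupta vs Pham: Gupta, 8–7.
Gupta vs Singh: Singh wins 11–4.
Diaz vs Pham: Diaz wins 9–6.
Diaz vs Singh: Diaz wins 8–7.
Pham–Singh: Pham 10–5.
Each candidate drops at least one matchup (Gupta loses to Singh; Diaz loses to Gupta; Pham loses to Gupta; Singh loses to Diaz); the cycle Gupta → Diaz → Singh → Gupta rules out a Condorcet winner.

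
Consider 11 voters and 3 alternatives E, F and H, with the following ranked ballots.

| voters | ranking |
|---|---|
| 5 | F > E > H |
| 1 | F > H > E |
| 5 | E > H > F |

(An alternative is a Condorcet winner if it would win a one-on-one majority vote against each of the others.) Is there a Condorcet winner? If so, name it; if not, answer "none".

Pairwise majorities:
E vs F: E preferred on 5 ballots; F wins 6–5.
E vs H: E, 10–1.
F vs H: F preferred on 5+1 = 6 ballots; F wins 6–5.
F defeats every rival head-to-head and is the Condorcet winner.

F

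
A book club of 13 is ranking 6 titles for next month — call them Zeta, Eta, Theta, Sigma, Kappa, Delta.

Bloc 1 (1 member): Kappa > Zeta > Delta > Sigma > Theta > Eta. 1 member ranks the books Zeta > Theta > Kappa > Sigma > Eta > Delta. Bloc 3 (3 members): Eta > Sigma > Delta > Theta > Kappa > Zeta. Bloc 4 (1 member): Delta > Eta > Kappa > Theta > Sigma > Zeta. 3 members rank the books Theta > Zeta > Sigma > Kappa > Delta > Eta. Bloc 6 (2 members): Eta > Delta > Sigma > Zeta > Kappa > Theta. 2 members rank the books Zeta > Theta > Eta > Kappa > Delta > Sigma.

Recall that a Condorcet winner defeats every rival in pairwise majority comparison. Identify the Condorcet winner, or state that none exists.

none

Head-to-head results (13 members):
Zeta vs Eta: 7 to 6, Zeta.
Zeta vs Theta: Zeta is ranked higher on 1+1+2+2 = 6 ballots, Theta on 7. Theta wins 7–6.
Zeta vs Sigma: 1+1+3+2 = 7 for Zeta, 6 for Sigma — Zeta by 7–6.
Zeta vs Kappa: Zeta preferred on 1+3+2+2 = 8 ballots; Zeta wins 8–5.
Zeta vs Delta: Zeta is ranked higher on 1+1+3+2 = 7 ballots, Delta on 6. Zeta wins 7–6.
Eta vs Theta: 3+1+2 = 6 for Eta, 7 for Theta — Theta by 7–6.
Eta vs Sigma: 3+1+2+2 = 8 for Eta, 5 for Sigma — Eta by 8–5.
Eta vs Kappa: Eta preferred on 3+1+2+2 = 8 ballots; Eta wins 8–5.
Eta vs Delta: 1+3+2+2 = 8 for Eta, 5 for Delta — Eta by 8–5.
Theta vs Sigma: 1+1+3+2 = 7 for Theta, 6 for Sigma — Theta by 7–6.
Theta vs Kappa: Theta is ranked higher on 1+3+3+2 = 9 ballots, Kappa on 4. Theta wins 9–4.
Theta vs Delta: 1+3+2 = 6 for Theta, 7 for Delta — Delta by 7–6.
Sigma vs Kappa: 8 to 5, Sigma.
Sigma vs Delta: Sigma preferred on 1+3+3 = 7 ballots; Sigma wins 7–6.
Kappa vs Delta: 7 to 6, Kappa.
Every book loses at least once (Zeta loses to Theta; Eta loses to Zeta; Theta loses to Delta; Sigma loses to Zeta; Kappa loses to Zeta; Delta loses to Zeta). The majority relation contains the cycle Zeta beats Delta beats Theta beats Zeta, so there is no Condorcet winner.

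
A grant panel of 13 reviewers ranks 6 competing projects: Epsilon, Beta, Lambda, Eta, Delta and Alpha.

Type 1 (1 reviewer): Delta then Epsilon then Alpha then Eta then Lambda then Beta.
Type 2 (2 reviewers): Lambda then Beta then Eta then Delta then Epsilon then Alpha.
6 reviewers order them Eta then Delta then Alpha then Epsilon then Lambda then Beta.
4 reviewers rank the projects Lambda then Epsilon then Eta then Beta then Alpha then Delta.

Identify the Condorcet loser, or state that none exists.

Pairwise majorities:
Epsilon–Beta: Epsilon 11–2.
Epsilon vs Lambda: Epsilon wins 7–6.
Epsilon vs Eta: Eta, 8–5.
Epsilon vs Delta: Epsilon is ranked higher on 4 ballots, Delta on 9. Delta wins 9–4.
Epsilon–Alpha: Epsilon 7–6.
Beta vs Lambda: Lambda wins 13–0.
Beta vs Eta: Eta, 11–2.
Beta vs Delta: Delta wins 7–6.
Beta vs Alpha: Beta is ranked higher on 2+4 = 6 ballots, Alpha on 7. Alpha wins 7–6.
Lambda vs Eta: Eta, 7–6.
Lambda vs Delta: 2+4 = 6 for Lambda, 7 for Delta — Delta by 7–6.
Lambda vs Alpha: Lambda is ranked higher on 2+4 = 6 ballots, Alpha on 7. Alpha wins 7–6.
Eta vs Delta: Eta preferred on 2+6+4 = 12 ballots; Eta wins 12–1.
Eta vs Alpha: Eta, 12–1.
Delta vs Alpha: Delta is ranked higher on 1+2+6 = 9 ballots, Alpha on 4. Delta wins 9–4.
Only Beta has no wins; Beta is the Condorcet loser.

Beta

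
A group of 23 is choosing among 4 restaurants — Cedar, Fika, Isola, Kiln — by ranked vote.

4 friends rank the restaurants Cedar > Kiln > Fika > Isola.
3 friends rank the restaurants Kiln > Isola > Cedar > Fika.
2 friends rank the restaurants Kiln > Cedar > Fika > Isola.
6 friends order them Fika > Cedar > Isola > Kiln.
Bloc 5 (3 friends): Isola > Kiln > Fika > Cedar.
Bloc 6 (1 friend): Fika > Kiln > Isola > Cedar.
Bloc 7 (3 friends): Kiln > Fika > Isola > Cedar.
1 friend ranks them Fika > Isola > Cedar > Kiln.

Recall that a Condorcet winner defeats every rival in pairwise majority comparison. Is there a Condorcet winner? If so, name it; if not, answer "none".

Head-to-head results (23 friends):
Cedar vs Fika: Cedar preferred on 4+3+2 = 9 ballots; Fika wins 14–9.
Cedar vs Isola: Cedar is ranked higher on 4+2+6 = 12 ballots, Isola on 11. Cedar wins 12–11.
Cedar vs Kiln: 11 to 12, Kiln.
Fika vs Isola: Fika is ranked higher on 4+2+6+1+3+1 = 17 ballots, Isola on 6. Fika wins 17–6.
Fika vs Kiln: 8 to 15, Kiln.
Isola vs Kiln: Isola is ranked higher on 6+3+1 = 10 ballots, Kiln on 13. Kiln wins 13–10.
Kiln defeats every rival head-to-head and is the Condorcet winner.

Kiln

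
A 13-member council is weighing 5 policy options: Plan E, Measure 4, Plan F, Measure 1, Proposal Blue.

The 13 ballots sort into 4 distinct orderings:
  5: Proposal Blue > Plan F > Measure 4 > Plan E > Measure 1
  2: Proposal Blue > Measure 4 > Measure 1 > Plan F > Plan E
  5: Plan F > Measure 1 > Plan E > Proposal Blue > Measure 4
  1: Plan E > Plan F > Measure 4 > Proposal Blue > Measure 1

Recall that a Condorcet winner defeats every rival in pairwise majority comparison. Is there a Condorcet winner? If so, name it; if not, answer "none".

Check each pair by majority over 13 ballots:
Plan E vs Measure 4: 5+1 = 6 for Plan E, 7 for Measure 4 — Measure 4 by 7–6.
Plan E vs Plan F: Plan E is ranked higher on 1 ballot, Plan F on 12. Plan F wins 12–1.
Plan E vs Measure 1: 6 to 7, Measure 1.
Plan E vs Proposal Blue: Plan E preferred on 5+1 = 6 ballots; Proposal Blue wins 7–6.
Measure 4 vs Plan F: Measure 4 preferred on 2 ballots; Plan F wins 11–2.
Measure 4 vs Measure 1: Measure 4 preferred on 5+2+1 = 8 ballots; Measure 4 wins 8–5.
Measure 4 vs Proposal Blue: Measure 4 preferred on 1 ballot; Proposal Blue wins 12–1.
Plan F vs Measure 1: 5+5+1 = 11 for Plan F, 2 for Measure 1 — Plan F by 11–2.
Plan F vs Proposal Blue: Plan F is ranked higher on 5+1 = 6 ballots, Proposal Blue on 7. Proposal Blue wins 7–6.
Measure 1 vs Proposal Blue: Measure 1 preferred on 5 ballots; Proposal Blue wins 8–5.
Proposal Blue beats each of Plan E, Measure 4, Plan F, Measure 1 — Proposal Blue is the Condorcet winner.

Proposal Blue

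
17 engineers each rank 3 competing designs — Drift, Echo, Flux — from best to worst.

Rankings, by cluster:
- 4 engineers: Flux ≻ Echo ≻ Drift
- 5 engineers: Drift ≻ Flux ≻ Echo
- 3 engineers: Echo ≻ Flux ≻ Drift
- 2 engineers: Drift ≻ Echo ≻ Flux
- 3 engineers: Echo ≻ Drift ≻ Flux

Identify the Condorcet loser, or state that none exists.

none

Pairwise majorities:
Drift vs Echo: Drift is ranked higher on 5+2 = 7 ballots, Echo on 10. Echo wins 10–7.
Drift–Flux: Drift 10–7.
Echo vs Flux: Flux, 9–8.
Every design wins at least one matchup (Drift beats Flux; Echo beats Drift; Flux beats Echo), so there is no Condorcet loser.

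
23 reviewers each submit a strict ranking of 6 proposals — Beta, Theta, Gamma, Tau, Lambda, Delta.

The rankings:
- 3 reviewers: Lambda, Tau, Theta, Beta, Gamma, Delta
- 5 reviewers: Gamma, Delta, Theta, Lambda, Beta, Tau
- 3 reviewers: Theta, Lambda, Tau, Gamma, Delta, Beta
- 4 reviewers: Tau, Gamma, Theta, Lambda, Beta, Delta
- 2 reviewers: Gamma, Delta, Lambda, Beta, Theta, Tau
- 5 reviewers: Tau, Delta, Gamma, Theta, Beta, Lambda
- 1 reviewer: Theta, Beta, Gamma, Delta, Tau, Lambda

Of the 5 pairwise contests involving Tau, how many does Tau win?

Tau against each rival (23 reviewers):
Tau vs Beta: 3+3+4+5 = 15 for Tau, 8 for Beta — Tau by 15–8.
Tau–Theta: Tau 12–11.
Tau vs Gamma: Tau preferred on 3+3+4+5 = 15 ballots; Tau wins 15–8.
Tau–Lambda: Lambda 13–10.
Tau vs Delta: Tau, 15–8.
Tau beats Beta, Theta, Gamma, Delta; loses to Lambda — 4 pairwise wins.

4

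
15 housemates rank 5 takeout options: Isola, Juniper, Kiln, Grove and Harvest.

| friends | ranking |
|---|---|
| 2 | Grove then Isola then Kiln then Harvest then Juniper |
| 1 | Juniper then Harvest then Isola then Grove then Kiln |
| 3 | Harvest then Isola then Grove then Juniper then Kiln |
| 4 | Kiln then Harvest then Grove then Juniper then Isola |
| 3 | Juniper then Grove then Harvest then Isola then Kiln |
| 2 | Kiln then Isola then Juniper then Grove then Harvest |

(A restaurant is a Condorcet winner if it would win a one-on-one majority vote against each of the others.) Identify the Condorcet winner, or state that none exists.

Check each pair by majority over 15 ballots:
Isola–Juniper: Juniper 8–7.
Isola vs Kiln: Isola, 9–6.
Isola vs Grove: Grove wins 9–6.
Isola–Harvest: Harvest 11–4.
Juniper vs Kiln: Kiln, 8–7.
Juniper–Grove: Grove 9–6.
Juniper–Harvest: Harvest 9–6.
Kiln vs Grove: Grove wins 9–6.
Kiln vs Harvest: Kiln, 8–7.
Grove vs Harvest: Harvest, 8–7.
No restaurant is unbeaten: Isola loses to Juniper; Juniper loses to Kiln; Kiln loses to Isola; Grove loses to Harvest; Harvest loses to Kiln. In particular Isola beats Kiln beats Juniper beats Isola is a majority cycle — no Condorcet winner exists.

none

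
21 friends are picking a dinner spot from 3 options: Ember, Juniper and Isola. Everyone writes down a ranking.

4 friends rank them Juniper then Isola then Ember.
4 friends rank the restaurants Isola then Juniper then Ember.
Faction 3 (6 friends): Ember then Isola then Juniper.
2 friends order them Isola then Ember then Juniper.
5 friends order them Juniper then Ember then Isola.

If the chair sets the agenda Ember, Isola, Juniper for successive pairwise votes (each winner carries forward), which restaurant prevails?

Juniper

Round 1: Ember vs Isola — 11–10, Ember advances.
Round 2: Ember vs Juniper — 8–13, Juniper advances.
Juniper survives the agenda.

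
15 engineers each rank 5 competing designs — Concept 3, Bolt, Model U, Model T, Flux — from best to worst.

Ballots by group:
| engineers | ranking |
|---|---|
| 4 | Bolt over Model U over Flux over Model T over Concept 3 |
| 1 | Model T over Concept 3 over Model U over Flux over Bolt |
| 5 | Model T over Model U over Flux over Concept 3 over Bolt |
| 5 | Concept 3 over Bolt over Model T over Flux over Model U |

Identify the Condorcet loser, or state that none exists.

none

Head-to-head results (15 engineers):
Concept 3 vs Bolt: Concept 3 wins 11–4.
Concept 3–Model U: Model U 9–6.
Concept 3 vs Model T: Model T wins 10–5.
Concept 3 vs Flux: 6 to 9, Flux.
Bolt vs Model U: 4+5 = 9 for Bolt, 6 for Model U — Bolt by 9–6.
Bolt vs Model T: 9 to 6, Bolt.
Bolt vs Flux: Bolt, 9–6.
Model U vs Model T: Model T wins 11–4.
Model U vs Flux: 4+1+5 = 10 for Model U, 5 for Flux — Model U by 10–5.
Model T vs Flux: Model T wins 11–4.
Each design has at least one pairwise win (Concept 3 beats Bolt; Bolt beats Model U; Model U beats Concept 3; Model T beats Concept 3; Flux beats Concept 3) — no Condorcet loser.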